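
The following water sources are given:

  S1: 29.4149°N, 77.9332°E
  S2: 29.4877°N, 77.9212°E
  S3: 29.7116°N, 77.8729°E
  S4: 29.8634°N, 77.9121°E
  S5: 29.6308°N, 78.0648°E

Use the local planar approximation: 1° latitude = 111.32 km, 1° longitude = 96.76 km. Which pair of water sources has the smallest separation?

S1 and S2

Pairwise distances:
S1–S2: √((0.0728·111.32)² + (-0.0120·96.76)²) = √(65.676372 + 1.348200) = 8.1869 km
S1–S3: √((0.2967·111.32)² + (-0.0603·96.76)²) = √(1090.891324 + 34.042884) = 33.5400 km
S1–S4: √((0.4485·111.32)² + (-0.0211·96.76)²) = √(2492.707326 + 4.168278) = 49.9687 km
S1–S5: √((0.2159·111.32)² + (0.1316·96.76)²) = √(577.632579 + 162.144976) = 27.1989 km
S2–S3: √((0.2239·111.32)² + (-0.0483·96.76)²) = √(621.233093 + 21.841677) = 25.3589 km
S2–S4: √((0.3757·111.32)² + (-0.0091·96.76)²) = √(1749.156972 + 0.775308) = 41.8322 km
S2–S5: √((0.1431·111.32)² + (0.1436·96.76)²) = √(253.761459 + 193.063689) = 21.1382 km
S3–S4: √((0.1518·111.32)² + (0.0392·96.76)²) = √(285.555111 + 14.386788) = 17.3188 km
S3–S5: √((-0.0808·111.32)² + (0.1919·96.76)²) = √(80.903837 + 344.779685) = 20.6321 km
S4–S5: √((-0.2326·111.32)² + (0.1527·96.76)²) = √(670.449106 + 218.308072) = 29.8120 km
Closest pair: S1–S2 at 8.1869 km.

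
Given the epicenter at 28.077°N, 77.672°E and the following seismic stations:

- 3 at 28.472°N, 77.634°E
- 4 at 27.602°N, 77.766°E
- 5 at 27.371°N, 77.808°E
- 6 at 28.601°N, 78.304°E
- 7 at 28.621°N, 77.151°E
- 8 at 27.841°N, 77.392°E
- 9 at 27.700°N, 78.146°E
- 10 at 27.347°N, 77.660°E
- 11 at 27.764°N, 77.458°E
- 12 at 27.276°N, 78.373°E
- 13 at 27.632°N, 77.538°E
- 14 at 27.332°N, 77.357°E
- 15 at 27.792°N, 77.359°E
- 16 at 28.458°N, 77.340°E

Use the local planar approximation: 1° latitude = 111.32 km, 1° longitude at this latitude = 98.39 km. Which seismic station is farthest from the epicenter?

Distances from 28.077°N, 77.672°E:
3: 44.130 km
4: 53.680 km
5: 79.723 km
6: 85.260 km
7: 79.341 km
8: 38.068 km
9: 62.740 km
10: 81.272 km
11: 40.711 km
12: 112.729 km
13: 51.262 km
14: 88.535 km
15: 44.215 km
16: 53.534 km
Maximum: 12 at 112.729 km.

12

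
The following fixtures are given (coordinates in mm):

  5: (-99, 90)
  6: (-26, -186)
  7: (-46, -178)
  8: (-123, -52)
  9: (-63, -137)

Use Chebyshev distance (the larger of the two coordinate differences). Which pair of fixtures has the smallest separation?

6 and 7

Pairwise distances:
5–6: max(|73|, |-276|) = 276 mm
5–7: max(|53|, |-268|) = 268 mm
5–8: max(|-24|, |-142|) = 142 mm
5–9: max(|36|, |-227|) = 227 mm
6–7: max(|-20|, |8|) = 20 mm
6–8: max(|-97|, |134|) = 134 mm
6–9: max(|-37|, |49|) = 49 mm
7–8: max(|-77|, |126|) = 126 mm
7–9: max(|-17|, |41|) = 41 mm
8–9: max(|60|, |-85|) = 85 mm
Closest pair: 6–7 at 20 mm.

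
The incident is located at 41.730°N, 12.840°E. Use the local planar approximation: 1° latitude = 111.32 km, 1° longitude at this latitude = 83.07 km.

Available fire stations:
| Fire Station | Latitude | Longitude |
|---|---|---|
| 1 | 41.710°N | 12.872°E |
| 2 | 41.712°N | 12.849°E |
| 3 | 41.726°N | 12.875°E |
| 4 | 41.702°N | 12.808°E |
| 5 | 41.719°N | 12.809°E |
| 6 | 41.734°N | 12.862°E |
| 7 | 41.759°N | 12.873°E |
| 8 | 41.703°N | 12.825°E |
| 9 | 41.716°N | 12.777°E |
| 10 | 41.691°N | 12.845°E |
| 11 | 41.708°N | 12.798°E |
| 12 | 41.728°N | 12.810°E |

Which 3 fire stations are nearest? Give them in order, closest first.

6, 2, 12

Distances from 41.730°N, 12.840°E:
1: √((-0.020·111.32)² + (0.032·83.07)²) = √(4.95686 + 7.06624) = 3.467 km
2: √((-0.018·111.32)² + (0.009·83.07)²) = √(4.01505 + 0.55895) = 2.139 km
3: √((-0.004·111.32)² + (0.035·83.07)²) = √(0.19827 + 8.45327) = 2.941 km
4: √((-0.028·111.32)² + (-0.032·83.07)²) = √(9.71544 + 7.06624) = 4.097 km
5: √((-0.011·111.32)² + (-0.031·83.07)²) = √(1.49945 + 6.63150) = 2.851 km
6: √((0.004·111.32)² + (0.022·83.07)²) = √(0.19827 + 3.33990) = 1.881 km
7: √((0.029·111.32)² + (0.033·83.07)²) = √(10.42179 + 7.51478) = 4.235 km
8: √((-0.027·111.32)² + (-0.015·83.07)²) = √(9.03387 + 1.55264) = 3.254 km
9: √((-0.014·111.32)² + (-0.063·83.07)²) = √(2.42886 + 27.38858) = 5.461 km
10: √((-0.039·111.32)² + (0.005·83.07)²) = √(18.84845 + 0.17252) = 4.361 km
11: √((-0.022·111.32)² + (-0.042·83.07)²) = √(5.99780 + 12.17270) = 4.263 km
12: √((-0.002·111.32)² + (-0.030·83.07)²) = √(0.04957 + 6.21056) = 2.502 km
Sorted: 6 (1.881 km) < 2 (2.139 km) < 12 (2.502 km) < 5 (2.851 km) < 3 (2.941 km) < …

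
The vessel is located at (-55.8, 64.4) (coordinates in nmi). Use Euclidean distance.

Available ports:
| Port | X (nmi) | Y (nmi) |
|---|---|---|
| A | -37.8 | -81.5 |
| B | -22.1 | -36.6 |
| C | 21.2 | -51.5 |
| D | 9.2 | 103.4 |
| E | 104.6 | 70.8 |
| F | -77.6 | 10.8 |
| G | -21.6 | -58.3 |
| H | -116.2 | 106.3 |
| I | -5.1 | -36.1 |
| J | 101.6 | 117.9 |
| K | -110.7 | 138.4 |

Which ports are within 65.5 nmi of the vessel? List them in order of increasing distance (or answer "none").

F

Distances from (-55.8, 64.4):
A: 147.0 nmi
B: 106.5 nmi
C: 139.1 nmi
D: 75.8 nmi
E: 160.5 nmi
F: 57.9 nmi
G: 127.4 nmi
H: 73.5 nmi
I: 112.6 nmi
J: 166.2 nmi
K: 92.1 nmi
Threshold 65.5 nmi: F (57.9 nmi) is within range.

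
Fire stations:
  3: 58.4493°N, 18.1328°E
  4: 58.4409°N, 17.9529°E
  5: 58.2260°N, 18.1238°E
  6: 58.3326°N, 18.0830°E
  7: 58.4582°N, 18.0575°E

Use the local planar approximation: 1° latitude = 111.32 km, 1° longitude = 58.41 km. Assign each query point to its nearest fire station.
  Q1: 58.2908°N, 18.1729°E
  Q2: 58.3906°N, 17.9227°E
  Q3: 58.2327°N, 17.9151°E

Q1 at 58.2908°N, 18.1729°E:
  3: √((0.1585·111.32)² + (-0.0401·58.41)²) = √(311.318499 + 5.486093) = 17.7990 km
  4: √((0.1501·111.32)² + (-0.2200·58.41)²) = √(279.195092 + 165.127640) = 21.0790 km
  5: √((-0.0648·111.32)² + (-0.0491·58.41)²) = √(52.035102 + 8.225028) = 7.7627 km
  6: √((0.0418·111.32)² + (-0.0899·58.41)²) = √(21.652047 + 27.573621) = 7.0161 km
  7: √((0.1674·111.32)² + (-0.1154·58.41)²) = √(347.262032 + 45.434529) = 19.8166 km
  → nearest: 6 (7.0161 km)
Q2 at 58.3906°N, 17.9227°E:
  3: √((0.0587·111.32)² + (0.2101·58.41)²) = √(42.699481 + 150.600536) = 13.9032 km
  4: √((0.0503·111.32)² + (0.0302·58.41)²) = √(31.353236 + 3.111632) = 5.8707 km
  5: √((-0.1646·111.32)² + (0.2011·58.41)²) = √(335.742297 + 137.974413) = 21.7650 km
  6: √((-0.0580·111.32)² + (0.1603·58.41)²) = √(41.687167 + 87.668072) = 11.3734 km
  7: √((0.0676·111.32)² + (0.1348·58.41)²) = √(56.629117 + 61.994648) = 10.8915 km
  → nearest: 4 (5.8707 km)
Q3 at 58.2327°N, 17.9151°E:
  3: √((0.2166·111.32)² + (0.2177·58.41)²) = √(581.384300 + 161.693019) = 27.2594 km
  4: √((0.2082·111.32)² + (0.0378·58.41)²) = √(537.165171 + 4.874814) = 23.2818 km
  5: √((-0.0067·111.32)² + (0.2087·58.41)²) = √(0.556283 + 148.600171) = 12.2130 km
  6: √((0.0999·111.32)² + (0.1679·58.41)²) = √(123.673705 + 96.178014) = 14.8274 km
  7: √((0.2255·111.32)² + (0.1424·58.41)²) = √(630.143539 + 69.182204) = 26.4448 km
  → nearest: 5 (12.2130 km)

Q1→6; Q2→4; Q3→5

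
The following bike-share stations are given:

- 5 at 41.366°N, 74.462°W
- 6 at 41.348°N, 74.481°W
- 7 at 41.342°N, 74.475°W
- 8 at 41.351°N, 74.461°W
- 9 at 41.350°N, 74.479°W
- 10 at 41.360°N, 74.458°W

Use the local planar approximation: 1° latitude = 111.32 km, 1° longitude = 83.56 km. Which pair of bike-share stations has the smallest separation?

6 and 9

Pairwise distances:
5–6: 2.556 km
5–7: 2.884 km
5–8: 1.672 km
5–9: 2.278 km
5–10: 0.747 km
6–7: 0.835 km
6–8: 1.704 km
6–9: 0.278 km
6–10: 2.341 km
7–8: 1.540 km
7–9: 0.951 km
7–10: 2.456 km
8–9: 1.508 km
8–10: 1.033 km
9–10: 2.078 km
Closest pair: 6–9 at 0.278 km.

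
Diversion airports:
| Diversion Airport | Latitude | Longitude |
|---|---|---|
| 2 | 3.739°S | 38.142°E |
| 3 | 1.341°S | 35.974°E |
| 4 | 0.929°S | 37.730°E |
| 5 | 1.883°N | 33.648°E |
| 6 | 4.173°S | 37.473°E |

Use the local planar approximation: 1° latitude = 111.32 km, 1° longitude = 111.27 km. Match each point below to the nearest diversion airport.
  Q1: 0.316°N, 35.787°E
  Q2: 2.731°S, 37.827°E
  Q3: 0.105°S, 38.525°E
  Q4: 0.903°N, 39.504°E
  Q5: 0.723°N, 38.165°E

Q1→3; Q2→2; Q3→4; Q4→4; Q5→4

Q1 at 0.316°N, 35.787°E:
  2: 521.948 km
  3: 185.627 km
  4: 256.806 km
  5: 295.086 km
  6: 533.769 km
  → nearest: 3 (185.627 km)
Q2 at 2.731°S, 37.827°E:
  2: 117.557 km
  3: 257.788 km
  4: 200.889 km
  5: 692.848 km
  6: 165.286 km
  → nearest: 2 (117.557 km)
Q3 at 0.105°S, 38.525°E:
  2: 406.775 km
  3: 315.440 km
  4: 127.433 km
  5: 586.054 km
  6: 467.734 km
  → nearest: 4 (127.433 km)
Q4 at 0.903°N, 39.504°E:
  2: 538.512 km
  3: 465.489 km
  4: 283.822 km
  5: 660.666 km
  6: 608.576 km
  → nearest: 4 (283.822 km)
Q5 at 0.723°N, 38.165°E:
  2: 496.716 km
  3: 335.002 km
  4: 190.164 km
  5: 518.930 km
  6: 550.435 km
  → nearest: 4 (190.164 km)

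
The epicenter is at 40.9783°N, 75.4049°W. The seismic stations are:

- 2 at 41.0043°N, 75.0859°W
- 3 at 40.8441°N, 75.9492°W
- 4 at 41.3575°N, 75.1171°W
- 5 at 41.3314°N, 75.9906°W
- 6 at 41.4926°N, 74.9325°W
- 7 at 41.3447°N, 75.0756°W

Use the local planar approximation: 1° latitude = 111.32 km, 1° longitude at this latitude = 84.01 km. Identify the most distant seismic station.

6

Distances from 40.9783°N, 75.4049°W:
2: 26.9550 km
3: 48.1051 km
4: 48.6465 km
5: 62.9773 km
6: 69.6619 km
7: 49.2844 km
Maximum: 6 at 69.6619 km.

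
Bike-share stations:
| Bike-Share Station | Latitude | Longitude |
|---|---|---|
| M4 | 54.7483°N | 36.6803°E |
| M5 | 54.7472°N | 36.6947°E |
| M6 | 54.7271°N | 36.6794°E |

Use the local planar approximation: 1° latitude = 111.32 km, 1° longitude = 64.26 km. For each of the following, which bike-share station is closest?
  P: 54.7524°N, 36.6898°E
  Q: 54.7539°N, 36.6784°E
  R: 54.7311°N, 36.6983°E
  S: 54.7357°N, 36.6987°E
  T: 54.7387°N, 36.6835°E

P→M5; Q→M4; R→M6; S→M5; T→M4

P at 54.7524°N, 36.6898°E:
  M4: 0.7622 km
  M5: 0.6590 km
  M6: 2.8946 km
  → nearest: M5 (0.6590 km)
Q at 54.7539°N, 36.6784°E:
  M4: 0.6352 km
  M5: 1.2858 km
  M6: 2.9841 km
  → nearest: M4 (0.6352 km)
R at 54.7311°N, 36.6983°E:
  M4: 2.2370 km
  M5: 1.8071 km
  M6: 1.2936 km
  → nearest: M6 (1.2936 km)
S at 54.7357°N, 36.6987°E:
  M4: 1.8345 km
  M5: 1.3057 km
  M6: 1.5667 km
  → nearest: M5 (1.3057 km)
T at 54.7387°N, 36.6835°E:
  M4: 1.0883 km
  M5: 1.1888 km
  M6: 1.3179 km
  → nearest: M4 (1.0883 km)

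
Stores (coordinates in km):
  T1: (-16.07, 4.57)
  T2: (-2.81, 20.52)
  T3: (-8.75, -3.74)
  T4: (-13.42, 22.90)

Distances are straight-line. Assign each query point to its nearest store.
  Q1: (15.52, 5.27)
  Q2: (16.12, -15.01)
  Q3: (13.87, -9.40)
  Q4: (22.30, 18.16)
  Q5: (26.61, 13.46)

Q1 at (15.52, 5.27):
  T1: 31.60 km
  T2: 23.84 km
  T3: 25.89 km
  T4: 33.89 km
  → nearest: T2 (23.84 km)
Q2 at (16.12, -15.01):
  T1: 37.68 km
  T2: 40.26 km
  T3: 27.30 km
  T4: 48.06 km
  → nearest: T3 (27.30 km)
Q3 at (13.87, -9.40):
  T1: 33.04 km
  T2: 34.26 km
  T3: 23.32 km
  T4: 42.29 km
  → nearest: T3 (23.32 km)
Q4 at (22.30, 18.16):
  T1: 40.71 km
  T2: 25.22 km
  T3: 38.00 km
  T4: 36.03 km
  → nearest: T2 (25.22 km)
Q5 at (26.61, 13.46):
  T1: 43.60 km
  T2: 30.26 km
  T3: 39.32 km
  T4: 41.13 km
  → nearest: T2 (30.26 km)

Q1→T2; Q2→T3; Q3→T3; Q4→T2; Q5→T2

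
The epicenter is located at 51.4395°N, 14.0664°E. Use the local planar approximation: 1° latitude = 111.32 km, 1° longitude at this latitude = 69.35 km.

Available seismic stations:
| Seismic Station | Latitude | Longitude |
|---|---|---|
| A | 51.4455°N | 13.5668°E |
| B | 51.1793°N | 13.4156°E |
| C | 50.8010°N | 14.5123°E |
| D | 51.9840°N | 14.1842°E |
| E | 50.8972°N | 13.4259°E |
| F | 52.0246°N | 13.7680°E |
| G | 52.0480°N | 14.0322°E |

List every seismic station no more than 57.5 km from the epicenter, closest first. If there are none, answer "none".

Distances from 51.4395°N, 14.0664°E:
A: √((0.0060·111.32)² + (-0.4996·69.35)²) = √(0.446117 + 1200.432626) = 34.6537 km
B: √((-0.2602·111.32)² + (-0.6508·69.35)²) = √(838.998105 + 2036.985884) = 53.6282 km
C: √((-0.6385·111.32)² + (0.4459·69.35)²) = √(5052.056496 + 956.242134) = 77.5132 km
D: √((0.5445·111.32)² + (0.1178·69.35)²) = √(3674.025477 + 66.739587) = 61.1618 km
E: √((-0.5423·111.32)² + (-0.6405·69.35)²) = √(3644.396360 + 1973.018689) = 74.9494 km
F: √((0.5851·111.32)² + (-0.2984·69.35)²) = √(4242.350937 + 428.243292) = 68.3417 km
G: √((0.6085·111.32)² + (-0.0342·69.35)²) = √(4588.466449 + 5.625293) = 67.7797 km
Threshold 57.5 km: A (34.6537 km), B (53.6282 km) are within range.

A, B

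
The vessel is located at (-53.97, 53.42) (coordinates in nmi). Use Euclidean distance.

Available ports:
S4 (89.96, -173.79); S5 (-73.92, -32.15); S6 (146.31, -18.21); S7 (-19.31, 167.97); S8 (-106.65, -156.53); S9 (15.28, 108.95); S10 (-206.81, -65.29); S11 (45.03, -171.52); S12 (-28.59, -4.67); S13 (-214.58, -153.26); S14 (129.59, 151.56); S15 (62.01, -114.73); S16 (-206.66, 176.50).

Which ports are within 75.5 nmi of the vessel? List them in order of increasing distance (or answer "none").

Distances from (-53.97, 53.42):
S4: √((143.93)² + (-227.21)²) = √(20715.8449 + 51624.3841) = 268.96 nmi
S5: √((-19.95)² + (-85.57)²) = √(398.0025 + 7322.2249) = 87.86 nmi
S6: √((200.28)² + (-71.63)²) = √(40112.0784 + 5130.8569) = 212.70 nmi
S7: √((34.66)² + (114.55)²) = √(1201.3156 + 13121.7025) = 119.68 nmi
S8: √((-52.68)² + (-209.95)²) = √(2775.1824 + 44079.0025) = 216.46 nmi
S9: √((69.25)² + (55.53)²) = √(4795.5625 + 3083.5809) = 88.76 nmi
S10: √((-152.84)² + (-118.71)²) = √(23360.0656 + 14092.0641) = 193.53 nmi
S11: √((99.00)² + (-224.94)²) = √(9801.0000 + 50598.0036) = 245.76 nmi
S12: √((25.38)² + (-58.09)²) = √(644.1444 + 3374.4481) = 63.39 nmi
S13: √((-160.61)² + (-206.68)²) = √(25795.5721 + 42716.6224) = 261.75 nmi
S14: √((183.56)² + (98.14)²) = √(33694.2736 + 9631.4596) = 208.15 nmi
S15: √((115.98)² + (-168.15)²) = √(13451.3604 + 28274.4225) = 204.27 nmi
S16: √((-152.69)² + (123.08)²) = √(23314.2361 + 15148.6864) = 196.12 nmi
Threshold 75.5 nmi: S12 (63.39 nmi) is within range.

S12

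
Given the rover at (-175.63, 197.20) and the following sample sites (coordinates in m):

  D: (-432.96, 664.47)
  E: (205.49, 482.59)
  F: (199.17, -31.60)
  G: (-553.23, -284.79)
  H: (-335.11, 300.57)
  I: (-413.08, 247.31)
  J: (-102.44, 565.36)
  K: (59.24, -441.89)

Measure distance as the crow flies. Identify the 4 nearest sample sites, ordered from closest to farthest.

Distances from (-175.63, 197.20):
D: 533.44 m
E: 476.13 m
F: 439.12 m
G: 612.29 m
H: 190.05 m
I: 242.68 m
J: 375.36 m
K: 680.88 m
Sorted: H (190.05 m) < I (242.68 m) < J (375.36 m) < F (439.12 m) < E (476.13 m) < D (533.44 m) < …

H, I, J, F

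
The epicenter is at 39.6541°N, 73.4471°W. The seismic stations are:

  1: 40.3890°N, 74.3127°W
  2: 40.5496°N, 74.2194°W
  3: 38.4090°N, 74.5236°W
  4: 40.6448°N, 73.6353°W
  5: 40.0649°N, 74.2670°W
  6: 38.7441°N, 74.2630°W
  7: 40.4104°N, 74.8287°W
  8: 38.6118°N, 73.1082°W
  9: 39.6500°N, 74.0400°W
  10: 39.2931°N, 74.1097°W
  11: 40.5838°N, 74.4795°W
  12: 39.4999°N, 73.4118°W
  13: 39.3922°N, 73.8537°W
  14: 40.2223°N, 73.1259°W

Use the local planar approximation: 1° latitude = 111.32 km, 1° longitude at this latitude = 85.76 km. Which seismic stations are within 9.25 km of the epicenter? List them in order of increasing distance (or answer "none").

Distances from 39.6541°N, 73.4471°W:
1: 110.4690 km
2: 119.6839 km
3: 166.5362 km
4: 111.4595 km
5: 83.8773 km
6: 123.1176 km
7: 145.3517 km
8: 119.6136 km
9: 50.8492 km
10: 69.5988 km
11: 136.1989 km
12: 17.4305 km
13: 45.4523 km
14: 68.9899 km
Threshold 9.25 km: none within range.

none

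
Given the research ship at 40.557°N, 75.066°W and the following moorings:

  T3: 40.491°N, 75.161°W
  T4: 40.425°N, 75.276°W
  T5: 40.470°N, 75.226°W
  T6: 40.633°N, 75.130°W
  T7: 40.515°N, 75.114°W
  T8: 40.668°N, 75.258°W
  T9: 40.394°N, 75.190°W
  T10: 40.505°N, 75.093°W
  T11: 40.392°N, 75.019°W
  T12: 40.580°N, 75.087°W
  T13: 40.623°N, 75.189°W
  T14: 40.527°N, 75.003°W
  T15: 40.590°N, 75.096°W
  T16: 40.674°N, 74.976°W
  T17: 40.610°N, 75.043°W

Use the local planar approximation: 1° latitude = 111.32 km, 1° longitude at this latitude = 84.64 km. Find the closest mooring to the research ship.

Distances from 40.557°N, 75.066°W:
T3: √((-0.066·111.32)² + (-0.095·84.64)²) = √(53.98017 + 64.65446) = 10.892 km
T4: √((-0.132·111.32)² + (-0.210·84.64)²) = √(215.92069 + 315.92930) = 23.062 km
T5: √((-0.087·111.32)² + (-0.160·84.64)²) = √(93.79613 + 183.39660) = 16.649 km
T6: √((0.076·111.32)² + (-0.064·84.64)²) = √(71.57701 + 29.34346) = 10.046 km
T7: √((-0.042·111.32)² + (-0.048·84.64)²) = √(21.85974 + 16.50569) = 6.194 km
T8: √((0.111·111.32)² + (-0.192·84.64)²) = √(152.68359 + 264.09110) = 20.415 km
T9: √((-0.163·111.32)² + (-0.124·84.64)²) = √(329.24683 + 110.15258) = 20.962 km
T10: √((-0.052·111.32)² + (-0.027·84.64)²) = √(33.50835 + 5.22250) = 6.223 km
T11: √((-0.165·111.32)² + (0.047·84.64)²) = √(337.37608 + 15.82512) = 18.794 km
T12: √((0.023·111.32)² + (-0.021·84.64)²) = √(6.55544 + 3.15929) = 3.117 km
T13: √((0.066·111.32)² + (-0.123·84.64)²) = √(53.98017 + 108.38309) = 12.742 km
T14: √((-0.030·111.32)² + (0.063·84.64)²) = √(11.15293 + 28.43364) = 6.292 km
T15: √((0.033·111.32)² + (-0.030·84.64)²) = √(13.49504 + 6.44754) = 4.466 km
T16: √((0.117·111.32)² + (0.090·84.64)²) = √(169.63604 + 58.02783) = 15.089 km
T17: √((0.053·111.32)² + (0.023·84.64)²) = √(34.80953 + 3.78972) = 6.213 km
Minimum: T12 at 3.117 km.

T12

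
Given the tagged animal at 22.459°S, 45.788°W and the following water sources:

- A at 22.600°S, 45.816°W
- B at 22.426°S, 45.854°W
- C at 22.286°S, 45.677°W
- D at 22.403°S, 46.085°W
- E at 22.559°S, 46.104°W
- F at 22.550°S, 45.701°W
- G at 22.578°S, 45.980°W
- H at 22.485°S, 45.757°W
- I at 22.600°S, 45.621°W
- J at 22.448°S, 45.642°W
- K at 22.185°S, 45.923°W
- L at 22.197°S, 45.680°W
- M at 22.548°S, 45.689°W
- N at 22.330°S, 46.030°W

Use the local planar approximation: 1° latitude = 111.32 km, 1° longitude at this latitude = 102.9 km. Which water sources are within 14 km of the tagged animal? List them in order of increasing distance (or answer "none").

H, B, F

Distances from 22.459°S, 45.788°W:
A: 15.958 km
B: 7.721 km
C: 22.391 km
D: 31.191 km
E: 34.369 km
F: 13.519 km
G: 23.787 km
H: 4.307 km
I: 23.274 km
J: 15.073 km
K: 33.516 km
L: 31.211 km
M: 14.210 km
N: 28.746 km
Threshold 14 km: H (4.307 km), B (7.721 km), F (13.519 km) are within range.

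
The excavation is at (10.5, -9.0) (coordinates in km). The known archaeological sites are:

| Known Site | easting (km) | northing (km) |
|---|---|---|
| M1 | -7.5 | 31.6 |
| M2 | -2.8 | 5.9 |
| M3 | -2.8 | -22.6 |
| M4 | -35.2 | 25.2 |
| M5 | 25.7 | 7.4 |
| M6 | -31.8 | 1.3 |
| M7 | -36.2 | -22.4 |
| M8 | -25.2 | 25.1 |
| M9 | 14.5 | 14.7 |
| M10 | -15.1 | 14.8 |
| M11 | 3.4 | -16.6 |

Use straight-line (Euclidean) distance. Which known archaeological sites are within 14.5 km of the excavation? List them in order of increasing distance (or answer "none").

M11

Distances from (10.5, -9.0):
M1: √((-18.0)² + (40.6)²) = √(324.000 + 1648.360) = 44.4 km
M2: √((-13.3)² + (14.9)²) = √(176.890 + 222.010) = 20.0 km
M3: √((-13.3)² + (-13.6)²) = √(176.890 + 184.960) = 19.0 km
M4: √((-45.7)² + (34.2)²) = √(2088.490 + 1169.640) = 57.1 km
M5: √((15.2)² + (16.4)²) = √(231.040 + 268.960) = 22.4 km
M6: √((-42.3)² + (10.3)²) = √(1789.290 + 106.090) = 43.5 km
M7: √((-46.7)² + (-13.4)²) = √(2180.890 + 179.560) = 48.6 km
M8: √((-35.7)² + (34.1)²) = √(1274.490 + 1162.810) = 49.4 km
M9: √((4.0)² + (23.7)²) = √(16.000 + 561.690) = 24.0 km
M10: √((-25.6)² + (23.8)²) = √(655.360 + 566.440) = 35.0 km
M11: √((-7.1)² + (-7.6)²) = √(50.410 + 57.760) = 10.4 km
Threshold 14.5 km: M11 (10.4 km) is within range.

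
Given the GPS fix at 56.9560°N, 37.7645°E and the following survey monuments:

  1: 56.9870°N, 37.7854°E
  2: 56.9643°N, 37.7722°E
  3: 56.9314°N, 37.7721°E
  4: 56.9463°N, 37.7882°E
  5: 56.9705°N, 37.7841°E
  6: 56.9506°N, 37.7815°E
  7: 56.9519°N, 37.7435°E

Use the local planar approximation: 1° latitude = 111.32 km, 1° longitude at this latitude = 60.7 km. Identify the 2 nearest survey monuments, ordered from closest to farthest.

Distances from 56.9560°N, 37.7645°E:
1: 3.6767 km
2: 1.0354 km
3: 2.7771 km
4: 1.7988 km
5: 2.0052 km
6: 1.1942 km
7: 1.3539 km
Sorted: 2 (1.0354 km) < 6 (1.1942 km) < 7 (1.3539 km) < 4 (1.7988 km) < …

2, 6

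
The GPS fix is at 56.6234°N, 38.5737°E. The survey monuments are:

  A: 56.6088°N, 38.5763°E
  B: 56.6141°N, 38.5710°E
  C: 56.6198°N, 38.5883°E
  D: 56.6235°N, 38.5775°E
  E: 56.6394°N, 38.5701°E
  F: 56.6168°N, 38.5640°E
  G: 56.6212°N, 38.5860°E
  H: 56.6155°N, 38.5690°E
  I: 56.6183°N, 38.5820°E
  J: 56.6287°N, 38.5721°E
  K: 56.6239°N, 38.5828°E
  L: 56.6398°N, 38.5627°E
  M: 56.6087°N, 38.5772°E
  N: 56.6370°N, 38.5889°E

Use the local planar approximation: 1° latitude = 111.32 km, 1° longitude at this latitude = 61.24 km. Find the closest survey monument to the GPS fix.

Distances from 56.6234°N, 38.5737°E:
A: 1.6331 km
B: 1.0484 km
C: 0.9798 km
D: 0.2330 km
E: 1.7947 km
F: 0.9448 km
G: 0.7921 km
H: 0.9253 km
I: 0.7620 km
J: 0.5981 km
K: 0.5601 km
L: 1.9460 km
M: 1.6504 km
N: 1.7772 km
Minimum: D at 0.2330 km.

D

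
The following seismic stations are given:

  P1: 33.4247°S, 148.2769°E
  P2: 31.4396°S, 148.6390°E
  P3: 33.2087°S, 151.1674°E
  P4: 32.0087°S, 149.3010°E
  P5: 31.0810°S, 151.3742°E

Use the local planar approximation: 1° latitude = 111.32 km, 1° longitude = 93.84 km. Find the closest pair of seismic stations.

P2 and P4

Pairwise distances:
P1–P2: 223.5785 km
P1–P3: 272.3082 km
P1–P4: 184.6143 km
P1–P5: 390.5726 km
P2–P3: 308.3481 km
P2–P4: 88.7280 km
P2–P5: 259.7569 km
P3–P4: 220.2720 km
P3–P5: 237.6492 km
P4–P5: 220.2598 km
Closest pair: P2–P4 at 88.7280 km.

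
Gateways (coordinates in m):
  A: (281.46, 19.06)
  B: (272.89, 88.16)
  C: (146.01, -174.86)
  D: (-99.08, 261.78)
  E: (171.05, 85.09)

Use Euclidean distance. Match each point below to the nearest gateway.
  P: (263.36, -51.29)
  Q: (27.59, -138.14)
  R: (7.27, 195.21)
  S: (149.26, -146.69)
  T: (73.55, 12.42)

P→A; Q→C; R→D; S→C; T→E

P at (263.36, -51.29):
  A: √((18.10)² + (70.35)²) = √(327.6100 + 4949.1225) = 72.64 m
  B: √((9.53)² + (139.45)²) = √(90.8209 + 19446.3025) = 139.78 m
  C: √((-117.35)² + (-123.57)²) = √(13771.0225 + 15269.5449) = 170.41 m
  D: √((-362.44)² + (313.07)²) = √(131362.7536 + 98012.8249) = 478.93 m
  E: √((-92.31)² + (136.38)²) = √(8521.1361 + 18599.5044) = 164.68 m
  → nearest: A (72.64 m)
Q at (27.59, -138.14):
  A: √((253.87)² + (157.20)²) = √(64449.9769 + 24711.8400) = 298.60 m
  B: √((245.30)² + (226.30)²) = √(60172.0900 + 51211.6900) = 333.74 m
  C: √((118.42)² + (-36.72)²) = √(14023.2964 + 1348.3584) = 123.98 m
  D: √((-126.67)² + (399.92)²) = √(16045.2889 + 159936.0064) = 419.50 m
  E: √((143.46)² + (223.23)²) = √(20580.7716 + 49831.6329) = 265.35 m
  → nearest: C (123.98 m)
R at (7.27, 195.21):
  A: √((274.19)² + (-176.15)²) = √(75180.1561 + 31028.8225) = 325.90 m
  B: √((265.62)² + (-107.05)²) = √(70553.9844 + 11459.7025) = 286.38 m
  C: √((138.74)² + (-370.07)²) = √(19248.7876 + 136951.8049) = 395.22 m
  D: √((-106.35)² + (66.57)²) = √(11310.3225 + 4431.5649) = 125.47 m
  E: √((163.78)² + (-110.12)²) = √(26823.8884 + 12126.4144) = 197.36 m
  → nearest: D (125.47 m)
S at (149.26, -146.69):
  A: √((132.20)² + (165.75)²) = √(17476.8400 + 27473.0625) = 212.01 m
  B: √((123.63)² + (234.85)²) = √(15284.3769 + 55154.5225) = 265.40 m
  C: √((-3.25)² + (-28.17)²) = √(10.5625 + 793.5489) = 28.36 m
  D: √((-248.34)² + (408.47)²) = √(61672.7556 + 166847.7409) = 478.04 m
  E: √((21.79)² + (231.78)²) = √(474.8041 + 53721.9684) = 232.80 m
  → nearest: C (28.36 m)
T at (73.55, 12.42):
  A: √((207.91)² + (6.64)²) = √(43226.5681 + 44.0896) = 208.02 m
  B: √((199.34)² + (75.74)²) = √(39736.4356 + 5736.5476) = 213.24 m
  C: √((72.46)² + (-187.28)²) = √(5250.4516 + 35073.7984) = 200.81 m
  D: √((-172.63)² + (249.36)²) = √(29801.1169 + 62180.4096) = 303.28 m
  E: √((97.50)² + (72.67)²) = √(9506.2500 + 5280.9289) = 121.60 m
  → nearest: E (121.60 m)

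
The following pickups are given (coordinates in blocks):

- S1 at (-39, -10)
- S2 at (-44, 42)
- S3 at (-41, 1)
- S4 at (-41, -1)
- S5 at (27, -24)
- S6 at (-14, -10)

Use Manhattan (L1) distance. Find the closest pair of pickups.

S3 and S4

Pairwise distances:
S1–S2: 57 blocks
S1–S3: 13 blocks
S1–S4: 11 blocks
S1–S5: 80 blocks
S1–S6: 25 blocks
S2–S3: 44 blocks
S2–S4: 46 blocks
S2–S5: 137 blocks
S2–S6: 82 blocks
S3–S4: 2 blocks
S3–S5: 93 blocks
S3–S6: 38 blocks
S4–S5: 91 blocks
S4–S6: 36 blocks
S5–S6: 55 blocks
Closest pair: S3–S4 at 2 blocks.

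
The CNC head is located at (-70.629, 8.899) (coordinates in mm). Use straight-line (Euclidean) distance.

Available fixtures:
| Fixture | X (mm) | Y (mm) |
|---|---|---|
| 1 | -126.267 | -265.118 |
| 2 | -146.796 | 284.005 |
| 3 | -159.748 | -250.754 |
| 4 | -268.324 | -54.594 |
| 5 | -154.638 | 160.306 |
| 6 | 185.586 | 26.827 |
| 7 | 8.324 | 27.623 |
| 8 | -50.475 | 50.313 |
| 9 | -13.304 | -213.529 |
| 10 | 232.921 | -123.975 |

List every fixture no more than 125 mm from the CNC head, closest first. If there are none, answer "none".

8, 7

Distances from (-70.629, 8.899):
1: √((-55.638)² + (-274.017)²) = √(3095.58704 + 75085.31629) = 279.608 mm
2: √((-76.167)² + (275.106)²) = √(5801.41189 + 75683.31124) = 285.455 mm
3: √((-89.119)² + (-259.653)²) = √(7942.19616 + 67419.68041) = 274.521 mm
4: √((-197.695)² + (-63.493)²) = √(39083.31302 + 4031.36105) = 207.641 mm
5: √((-84.009)² + (151.407)²) = √(7057.51208 + 22924.07965) = 173.152 mm
6: √((256.215)² + (17.928)²) = √(65646.12623 + 321.41318) = 256.841 mm
7: √((78.953)² + (18.724)²) = √(6233.57621 + 350.58818) = 81.143 mm
8: √((20.154)² + (41.414)²) = √(406.18372 + 1715.11940) = 46.058 mm
9: √((57.325)² + (-222.428)²) = √(3286.15563 + 49474.21518) = 229.696 mm
10: √((303.550)² + (-132.874)²) = √(92142.60250 + 17655.49988) = 331.358 mm
Threshold 125 mm: 8 (46.058 mm), 7 (81.143 mm) are within range.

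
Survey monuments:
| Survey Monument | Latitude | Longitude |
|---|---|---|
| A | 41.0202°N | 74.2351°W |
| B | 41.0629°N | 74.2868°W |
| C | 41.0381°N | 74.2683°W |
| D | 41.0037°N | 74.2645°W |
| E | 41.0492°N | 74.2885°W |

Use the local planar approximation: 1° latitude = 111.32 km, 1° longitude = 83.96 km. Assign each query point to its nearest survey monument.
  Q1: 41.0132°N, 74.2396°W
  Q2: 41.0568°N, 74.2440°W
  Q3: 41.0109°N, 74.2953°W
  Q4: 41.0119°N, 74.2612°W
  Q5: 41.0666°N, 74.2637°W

Q1 at 41.0132°N, 74.2396°W:
  A: 0.8660 km
  B: 6.8055 km
  C: 3.6728 km
  D: 2.3429 km
  E: 5.7373 km
  → nearest: A (0.8660 km)
Q2 at 41.0568°N, 74.2440°W:
  A: 4.1423 km
  B: 3.6571 km
  C: 2.9148 km
  D: 6.1566 km
  E: 3.8308 km
  → nearest: C (2.9148 km)
Q3 at 41.0109°N, 74.2953°W:
  A: 5.1593 km
  B: 5.8325 km
  C: 3.7825 km
  D: 2.7073 km
  E: 4.3016 km
  → nearest: D (2.7073 km)
Q4 at 41.0119°N, 74.2612°W:
  A: 2.3782 km
  B: 6.0706 km
  C: 2.9769 km
  D: 0.9539 km
  E: 4.7429 km
  → nearest: D (0.9539 km)
Q5 at 41.0666°N, 74.2637°W:
  A: 5.6961 km
  B: 1.9827 km
  C: 3.1960 km
  D: 7.0024 km
  E: 2.8438 km
  → nearest: B (1.9827 km)

Q1→A; Q2→C; Q3→D; Q4→D; Q5→B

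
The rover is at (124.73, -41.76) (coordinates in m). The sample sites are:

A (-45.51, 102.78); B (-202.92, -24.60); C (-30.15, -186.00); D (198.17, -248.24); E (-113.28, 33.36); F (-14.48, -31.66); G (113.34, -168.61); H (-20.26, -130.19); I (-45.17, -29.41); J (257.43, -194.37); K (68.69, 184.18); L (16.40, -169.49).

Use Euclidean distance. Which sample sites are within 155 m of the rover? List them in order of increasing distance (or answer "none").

Distances from (124.73, -41.76):
A: 223.32 m
B: 328.10 m
C: 211.64 m
D: 219.15 m
E: 249.58 m
F: 139.58 m
G: 127.36 m
H: 169.83 m
I: 170.35 m
J: 202.24 m
K: 232.79 m
L: 167.48 m
Threshold 155 m: G (127.36 m), F (139.58 m) are within range.

G, F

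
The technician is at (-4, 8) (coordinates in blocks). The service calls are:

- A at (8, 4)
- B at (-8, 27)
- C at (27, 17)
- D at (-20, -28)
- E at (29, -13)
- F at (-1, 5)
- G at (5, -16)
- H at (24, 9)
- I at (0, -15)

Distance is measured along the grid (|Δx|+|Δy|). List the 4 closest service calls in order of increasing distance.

F, A, B, I

Distances from (-4, 8):
A: |12| + |-4| = 12 + 4 = 16 blocks
B: |-4| + |19| = 4 + 19 = 23 blocks
C: |31| + |9| = 31 + 9 = 40 blocks
D: |-16| + |-36| = 16 + 36 = 52 blocks
E: |33| + |-21| = 33 + 21 = 54 blocks
F: |3| + |-3| = 3 + 3 = 6 blocks
G: |9| + |-24| = 9 + 24 = 33 blocks
H: |28| + |1| = 28 + 1 = 29 blocks
I: |4| + |-23| = 4 + 23 = 27 blocks
Sorted: F (6 blocks) < A (16 blocks) < B (23 blocks) < I (27 blocks) < H (29 blocks) < G (33 blocks) < …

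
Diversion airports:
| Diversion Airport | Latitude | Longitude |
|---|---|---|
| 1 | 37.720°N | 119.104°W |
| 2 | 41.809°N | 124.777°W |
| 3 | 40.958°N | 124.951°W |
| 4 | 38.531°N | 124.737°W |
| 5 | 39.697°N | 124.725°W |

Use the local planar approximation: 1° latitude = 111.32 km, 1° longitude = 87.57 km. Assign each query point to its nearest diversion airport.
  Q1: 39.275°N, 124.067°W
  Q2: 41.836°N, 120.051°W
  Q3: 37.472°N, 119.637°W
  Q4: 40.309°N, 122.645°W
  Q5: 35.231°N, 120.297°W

Q1→5; Q2→2; Q3→1; Q4→5; Q5→1

Q1 at 39.275°N, 124.067°W:
  1: √((-1.555·111.32)² + (4.963·87.57)²) = √(29964.51013 + 188885.77387) = 467.814 km
  2: √((2.534·111.32)² + (-0.710·87.57)²) = √(79571.87952 + 3865.69332) = 288.856 km
  3: √((1.683·111.32)² + (-0.884·87.57)²) = √(35100.60703 + 5992.59917) = 202.715 km
  4: √((-0.744·111.32)² + (-0.670·87.57)²) = √(6859.49694 + 3442.39185) = 101.498 km
  5: √((0.422·111.32)² + (-0.658·87.57)²) = √(2206.84229 + 3320.18656) = 74.344 km
  → nearest: 5 (74.344 km)
Q2 at 41.836°N, 120.051°W:
  1: √((-4.116·111.32)² + (0.947·87.57)²) = √(209940.93522 + 6877.18421) = 465.637 km
  2: √((-0.027·111.32)² + (-4.726·87.57)²) = √(9.03387 + 171276.63975) = 413.867 km
  3: √((-0.878·111.32)² + (-4.900·87.57)²) = √(9552.90430 + 184120.80265) = 440.084 km
  4: √((-3.305·111.32)² + (-4.686·87.57)²) = √(135359.68124 + 168389.60102) = 551.135 km
  5: √((-2.139·111.32)² + (-4.674·87.57)²) = √(56698.02936 + 167528.27455) = 473.525 km
  → nearest: 2 (413.867 km)
Q3 at 37.472°N, 119.637°W:
  1: √((0.248·111.32)² + (0.533·87.57)²) = √(762.16633 + 2178.53789) = 54.228 km
  2: √((4.337·111.32)² + (-5.140·87.57)²) = √(233090.85753 + 202598.83206) = 660.068 km
  3: √((3.486·111.32)² + (-5.314·87.57)²) = √(150591.74330 + 216547.81180) = 605.920 km
  4: √((1.059·111.32)² + (-5.100·87.57)²) = √(13897.55225 + 199457.81245) = 461.904 km
  5: √((2.225·111.32)² + (-5.088·87.57)²) = √(61348.84997 + 198520.29171) = 509.774 km
  → nearest: 1 (54.228 km)
Q4 at 40.309°N, 122.645°W:
  1: √((-2.589·111.32)² + (3.541·87.57)²) = √(83063.55153 + 96152.93669) = 423.340 km
  2: √((1.500·111.32)² + (-2.132·87.57)²) = √(27882.32040 + 34856.60622) = 250.477 km
  3: √((0.649·111.32)² + (-2.306·87.57)²) = √(5219.58277 + 40778.31772) = 214.471 km
  4: √((-1.778·111.32)² + (-2.092·87.57)²) = √(39175.08149 + 33560.93563) = 269.696 km
  5: √((-0.612·111.32)² + (-2.080·87.57)²) = √(4641.40258 + 33177.01960) = 194.470 km
  → nearest: 5 (194.470 km)
Q5 at 35.231°N, 120.297°W:
  1: √((2.489·111.32)² + (1.193·87.57)²) = √(76770.82162 + 10914.19193) = 296.117 km
  2: √((6.578·111.32)² + (-4.480·87.57)²) = √(536209.04259 + 153909.96074) = 830.734 km
  3: √((5.727·111.32)² + (-4.654·87.57)²) = √(406444.04188 + 166097.63828) = 756.665 km
  4: √((3.300·111.32)² + (-4.440·87.57)²) = √(134950.43074 + 151173.83820) = 534.906 km
  5: √((4.466·111.32)² + (-4.428·87.57)²) = √(247163.21334 + 150357.78658) = 630.493 km
  → nearest: 1 (296.117 km)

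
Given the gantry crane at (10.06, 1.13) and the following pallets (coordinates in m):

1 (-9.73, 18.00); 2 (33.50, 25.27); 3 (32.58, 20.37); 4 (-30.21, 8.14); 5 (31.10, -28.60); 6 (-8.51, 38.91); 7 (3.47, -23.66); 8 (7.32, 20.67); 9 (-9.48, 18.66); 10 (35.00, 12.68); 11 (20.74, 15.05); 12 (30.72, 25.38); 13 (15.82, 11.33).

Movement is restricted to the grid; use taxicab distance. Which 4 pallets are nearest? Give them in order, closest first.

13, 8, 11, 7

Distances from (10.06, 1.13):
1: |-19.79| + |16.87| = 19.79 + 16.87 = 36.66 m
2: |23.44| + |24.14| = 23.44 + 24.14 = 47.58 m
3: |22.52| + |19.24| = 22.52 + 19.24 = 41.76 m
4: |-40.27| + |7.01| = 40.27 + 7.01 = 47.28 m
5: |21.04| + |-29.73| = 21.04 + 29.73 = 50.77 m
6: |-18.57| + |37.78| = 18.57 + 37.78 = 56.35 m
7: |-6.59| + |-24.79| = 6.59 + 24.79 = 31.38 m
8: |-2.74| + |19.54| = 2.74 + 19.54 = 22.28 m
9: |-19.54| + |17.53| = 19.54 + 17.53 = 37.07 m
10: |24.94| + |11.55| = 24.94 + 11.55 = 36.49 m
11: |10.68| + |13.92| = 10.68 + 13.92 = 24.60 m
12: |20.66| + |24.25| = 20.66 + 24.25 = 44.91 m
13: |5.76| + |10.20| = 5.76 + 10.20 = 15.96 m
Sorted: 13 (15.96 m) < 8 (22.28 m) < 11 (24.60 m) < 7 (31.38 m) < 10 (36.49 m) < 1 (36.66 m) < …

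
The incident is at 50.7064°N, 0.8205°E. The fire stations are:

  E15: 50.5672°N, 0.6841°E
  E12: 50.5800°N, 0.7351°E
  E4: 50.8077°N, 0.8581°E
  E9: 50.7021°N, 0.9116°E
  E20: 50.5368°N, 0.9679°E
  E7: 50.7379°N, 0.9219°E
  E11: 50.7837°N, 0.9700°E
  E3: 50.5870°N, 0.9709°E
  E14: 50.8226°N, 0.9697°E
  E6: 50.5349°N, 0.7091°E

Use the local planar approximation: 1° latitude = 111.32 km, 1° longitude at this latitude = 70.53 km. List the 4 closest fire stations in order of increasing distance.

E9, E7, E4, E11

Distances from 50.7064°N, 0.8205°E:
E15: √((-0.1392·111.32)² + (-0.1364·70.53)²) = √(240.118082 + 92.550018) = 18.2392 km
E12: √((-0.1264·111.32)² + (-0.0854·70.53)²) = √(197.988763 + 36.279685) = 15.3058 km
E4: √((0.1013·111.32)² + (0.0376·70.53)²) = √(127.164324 + 7.032722) = 11.5843 km
E9: √((-0.0043·111.32)² + (0.0911·70.53)²) = √(0.229131 + 41.284262) = 6.4431 km
E20: √((-0.1696·111.32)² + (0.1474·70.53)²) = √(356.449567 + 108.079353) = 21.5529 km
E7: √((0.0315·111.32)² + (0.1014·70.53)²) = √(12.296103 + 51.147414) = 7.9651 km
E11: √((0.0773·111.32)² + (0.1495·70.53)²) = √(74.046645 + 111.180892) = 13.6098 km
E3: √((-0.1194·111.32)² + (0.1504·70.53)²) = √(176.666843 + 112.523554) = 17.0056 km
E14: √((0.1162·111.32)² + (0.1492·70.53)²) = √(167.324159 + 110.735129) = 16.6751 km
E6: √((-0.1715·111.32)² + (-0.1114·70.53)²) = √(364.480790 + 61.733109) = 20.6449 km
Sorted: E9 (6.4431 km) < E7 (7.9651 km) < E4 (11.5843 km) < E11 (13.6098 km) < E12 (15.3058 km) < E14 (16.6751 km) < …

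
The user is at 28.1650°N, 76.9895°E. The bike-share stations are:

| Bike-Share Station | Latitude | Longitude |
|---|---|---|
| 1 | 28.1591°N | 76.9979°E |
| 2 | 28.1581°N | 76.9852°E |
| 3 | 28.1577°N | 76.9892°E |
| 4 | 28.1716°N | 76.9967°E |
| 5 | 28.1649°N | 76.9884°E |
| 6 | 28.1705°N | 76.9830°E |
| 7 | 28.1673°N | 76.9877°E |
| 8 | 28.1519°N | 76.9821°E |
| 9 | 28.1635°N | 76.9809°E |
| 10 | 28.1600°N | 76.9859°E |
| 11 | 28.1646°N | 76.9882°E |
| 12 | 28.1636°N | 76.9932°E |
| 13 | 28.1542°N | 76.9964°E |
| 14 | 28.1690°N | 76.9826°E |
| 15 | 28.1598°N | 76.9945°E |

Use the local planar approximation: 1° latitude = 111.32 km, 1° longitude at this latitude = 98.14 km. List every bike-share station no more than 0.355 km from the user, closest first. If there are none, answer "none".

Distances from 28.1650°N, 76.9895°E:
1: 1.0540 km
2: 0.8764 km
3: 0.8132 km
4: 1.0194 km
5: 0.1085 km
6: 0.8842 km
7: 0.3111 km
8: 1.6291 km
9: 0.8604 km
10: 0.6593 km
11: 0.1351 km
12: 0.3951 km
13: 1.3798 km
14: 0.8104 km
15: 0.7589 km
Threshold 0.355 km: 5 (0.1085 km), 11 (0.1351 km), 7 (0.3111 km) are within range.

5, 11, 7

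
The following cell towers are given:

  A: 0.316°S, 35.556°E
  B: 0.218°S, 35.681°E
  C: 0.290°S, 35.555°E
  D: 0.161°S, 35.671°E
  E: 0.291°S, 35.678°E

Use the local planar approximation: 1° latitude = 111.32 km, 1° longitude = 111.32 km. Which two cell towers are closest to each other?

A and C

Pairwise distances:
A–C: √((0.026·111.32)² + (-0.001·111.32)²) = √(8.37709 + 0.01239) = 2.896 km
B–D: √((0.057·111.32)² + (-0.010·111.32)²) = √(40.26207 + 1.23921) = 6.442 km
B–E: √((-0.073·111.32)² + (-0.003·111.32)²) = √(66.03773 + 0.11153) = 8.133 km
C–E: √((-0.001·111.32)² + (0.123·111.32)²) = √(0.01239 + 187.48072) = 13.693 km
A–E: √((0.025·111.32)² + (0.122·111.32)²) = √(7.74509 + 184.44465) = 13.863 km
D–E: √((-0.130·111.32)² + (0.007·111.32)²) = √(209.42721 + 0.60721) = 14.493 km
B–C: √((-0.072·111.32)² + (-0.126·111.32)²) = √(64.24087 + 196.73765) = 16.155 km
A–B: √((0.098·111.32)² + (0.125·111.32)²) = √(119.01414 + 193.62722) = 17.682 km
C–D: √((0.129·111.32)² + (0.116·111.32)²) = √(206.21764 + 166.74867) = 19.312 km
A–D: √((0.155·111.32)² + (0.115·111.32)²) = √(297.72122 + 163.88608) = 21.485 km
Closest pair: A–C at 2.896 km.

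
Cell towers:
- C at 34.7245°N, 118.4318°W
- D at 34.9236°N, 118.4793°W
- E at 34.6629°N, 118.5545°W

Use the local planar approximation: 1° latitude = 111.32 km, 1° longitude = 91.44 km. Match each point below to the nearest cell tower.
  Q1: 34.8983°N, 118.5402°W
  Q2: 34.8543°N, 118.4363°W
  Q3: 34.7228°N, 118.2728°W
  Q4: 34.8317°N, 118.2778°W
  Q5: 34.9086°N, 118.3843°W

Q1 at 34.8983°N, 118.5402°W:
  C: √((-0.1738·111.32)² + (0.1084·91.44)²) = √(374.322506 + 98.249647) = 21.7387 km
  D: √((0.0253·111.32)² + (0.0609·91.44)²) = √(7.932086 + 31.010375) = 6.2404 km
  E: √((-0.2354·111.32)² + (-0.0143·91.44)²) = √(686.687770 + 1.709797) = 26.2373 km
  → nearest: D (6.2404 km)
Q2 at 34.8543°N, 118.4363°W:
  C: √((-0.1298·111.32)² + (0.0045·91.44)²) = √(208.783311 + 0.169316) = 14.4552 km
  D: √((0.0693·111.32)² + (-0.0430·91.44)²) = √(59.513140 + 15.459995) = 8.6587 km
  E: √((-0.1914·111.32)² + (-0.1182·91.44)²) = √(453.973249 + 116.817360) = 23.8912 km
  → nearest: D (8.6587 km)
Q3 at 34.7228°N, 118.2728°W:
  C: √((0.0017·111.32)² + (-0.1590·91.44)²) = √(0.035813 + 211.381358) = 14.5402 km
  D: √((0.2008·111.32)² + (-0.2065·91.44)²) = √(499.659113 + 356.543519) = 29.2609 km
  E: √((-0.0599·111.32)² + (-0.2817·91.44)²) = √(44.463131 + 663.507947) = 26.6077 km
  → nearest: C (14.5402 km)
Q4 at 34.8317°N, 118.2778°W:
  C: √((-0.1072·111.32)² + (-0.1540·91.44)²) = √(142.408518 + 198.295965) = 18.4582 km
  D: √((0.0919·111.32)² + (-0.2015·91.44)²) = √(104.659202 + 339.486521) = 21.0748 km
  E: √((-0.1688·111.32)² + (-0.2767·91.44)²) = √(353.094766 + 640.163271) = 31.5160 km
  → nearest: C (18.4582 km)
Q5 at 34.9086°N, 118.3843°W:
  C: √((-0.1841·111.32)² + (-0.0475·91.44)²) = √(420.004528 + 18.865124) = 20.9492 km
  D: √((0.0150·111.32)² + (-0.0950·91.44)²) = √(2.788232 + 75.460494) = 8.8458 km
  E: √((-0.2457·111.32)² + (-0.1702·91.44)²) = √(748.094925 + 242.209708) = 31.4691 km
  → nearest: D (8.8458 km)

Q1→D; Q2→D; Q3→C; Q4→C; Q5→D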